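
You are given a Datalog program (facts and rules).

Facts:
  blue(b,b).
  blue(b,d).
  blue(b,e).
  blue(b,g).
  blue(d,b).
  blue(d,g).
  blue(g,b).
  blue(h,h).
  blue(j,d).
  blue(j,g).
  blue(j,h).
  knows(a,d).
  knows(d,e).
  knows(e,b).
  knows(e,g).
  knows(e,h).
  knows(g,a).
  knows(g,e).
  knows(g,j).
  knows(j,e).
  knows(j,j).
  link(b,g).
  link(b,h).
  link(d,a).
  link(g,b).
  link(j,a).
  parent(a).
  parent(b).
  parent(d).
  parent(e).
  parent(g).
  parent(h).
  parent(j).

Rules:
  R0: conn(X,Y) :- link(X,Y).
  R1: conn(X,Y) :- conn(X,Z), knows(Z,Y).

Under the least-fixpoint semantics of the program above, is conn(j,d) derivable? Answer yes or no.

round 1: derive conn(b,g) via R0 from link(b,g)
round 1: derive conn(b,h) via R0 from link(b,h)
round 1: derive conn(d,a) via R0 from link(d,a)
round 1: derive conn(g,b) via R0 from link(g,b)
round 1: derive conn(j,a) via R0 from link(j,a)
round 2: derive conn(b,a) via R1 from conn(b,g), knows(g,a)
round 2: derive conn(b,e) via R1 from conn(b,g), knows(g,e)
round 2: derive conn(b,j) via R1 from conn(b,g), knows(g,j)
round 2: derive conn(d,d) via R1 from conn(d,a), knows(a,d)
round 2: derive conn(j,d) via R1 from conn(j,a), knows(a,d)
round 3: derive conn(b,b) via R1 from conn(b,e), knows(e,b)
round 3: derive conn(b,d) via R1 from conn(b,a), knows(a,d)
round 3: derive conn(d,e) via R1 from conn(d,d), knows(d,e)
round 3: derive conn(j,e) via R1 from conn(j,d), knows(d,e)
round 4: derive conn(d,b) via R1 from conn(d,e), knows(e,b)
round 4: derive conn(d,g) via R1 from conn(d,e), knows(e,g)
round 4: derive conn(d,h) via R1 from conn(d,e), knows(e,h)
round 4: derive conn(j,b) via R1 from conn(j,e), knows(e,b)
round 4: derive conn(j,g) via R1 from conn(j,e), knows(e,g)
round 4: derive conn(j,h) via R1 from conn(j,e), knows(e,h)
round 5: derive conn(d,j) via R1 from conn(d,g), knows(g,j)
round 5: derive conn(j,j) via R1 from conn(j,g), knows(g,j)

yes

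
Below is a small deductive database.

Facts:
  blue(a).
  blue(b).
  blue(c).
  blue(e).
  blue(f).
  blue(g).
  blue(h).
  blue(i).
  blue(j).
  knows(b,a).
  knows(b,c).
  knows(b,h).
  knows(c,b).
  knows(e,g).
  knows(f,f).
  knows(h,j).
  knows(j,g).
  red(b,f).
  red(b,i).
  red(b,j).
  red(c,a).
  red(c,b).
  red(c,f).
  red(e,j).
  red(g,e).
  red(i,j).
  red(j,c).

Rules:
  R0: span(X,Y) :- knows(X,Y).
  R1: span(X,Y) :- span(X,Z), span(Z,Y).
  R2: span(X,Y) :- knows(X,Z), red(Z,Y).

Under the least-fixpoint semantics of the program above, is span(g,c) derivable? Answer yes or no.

round 1: derive span(b,a) via R0 from knows(b,a)
round 1: derive span(b,c) via R0 from knows(b,c)
round 1: derive span(b,h) via R0 from knows(b,h)
round 1: derive span(c,b) via R0 from knows(c,b)
round 1: derive span(e,g) via R0 from knows(e,g)
round 1: derive span(f,f) via R0 from knows(f,f)
round 1: derive span(h,j) via R0 from knows(h,j)
round 1: derive span(j,g) via R0 from knows(j,g)
round 1: derive span(b,b) via R2 from knows(b,c), red(c,b)
round 1: derive span(b,f) via R2 from knows(b,c), red(c,f)
round 1: derive span(c,f) via R2 from knows(c,b), red(b,f)
round 1: derive span(c,i) via R2 from knows(c,b), red(b,i)
round 1: derive span(c,j) via R2 from knows(c,b), red(b,j)
round 1: derive span(e,e) via R2 from knows(e,g), red(g,e)
round 1: derive span(h,c) via R2 from knows(h,j), red(j,c)
round 1: derive span(j,e) via R2 from knows(j,g), red(g,e)
round 2: derive span(b,i) via R1 from span(b,c), span(c,i)
round 2: derive span(b,j) via R1 from span(b,c), span(c,j)
round 2: derive span(c,a) via R1 from span(c,b), span(b,a)
round 2: derive span(c,c) via R1 from span(c,b), span(b,c)
round 2: derive span(c,e) via R1 from span(c,j), span(j,e)
round 2: derive span(c,g) via R1 from span(c,j), span(j,g)
round 2: derive span(c,h) via R1 from span(c,b), span(b,h)
round 2: derive span(h,b) via R1 from span(h,c), span(c,b)
round 2: derive span(h,e) via R1 from span(h,j), span(j,e)
round 2: derive span(h,f) via R1 from span(h,c), span(c,f)
round 2: derive span(h,g) via R1 from span(h,j), span(j,g)
round 2: derive span(h,i) via R1 from span(h,c), span(c,i)
round 3: derive span(b,e) via R1 from span(b,c), span(c,e)
round 3: derive span(b,g) via R1 from span(b,c), span(c,g)
round 3: derive span(h,a) via R1 from span(h,b), span(b,a)
round 3: derive span(h,h) via R1 from span(h,b), span(b,h)

no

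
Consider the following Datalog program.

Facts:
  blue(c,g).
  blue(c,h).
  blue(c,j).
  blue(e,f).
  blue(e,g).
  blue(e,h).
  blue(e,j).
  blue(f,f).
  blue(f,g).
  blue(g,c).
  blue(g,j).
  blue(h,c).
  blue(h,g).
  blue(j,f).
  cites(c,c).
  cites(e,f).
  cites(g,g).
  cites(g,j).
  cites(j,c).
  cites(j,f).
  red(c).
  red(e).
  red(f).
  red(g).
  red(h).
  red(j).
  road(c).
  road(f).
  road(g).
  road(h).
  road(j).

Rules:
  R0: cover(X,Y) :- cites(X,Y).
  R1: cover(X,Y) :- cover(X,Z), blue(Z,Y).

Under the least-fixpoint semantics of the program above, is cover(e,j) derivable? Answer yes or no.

round 1: derive cover(c,c) via R0 from cites(c,c)
round 1: derive cover(e,f) via R0 from cites(e,f)
round 1: derive cover(g,g) via R0 from cites(g,g)
round 1: derive cover(g,j) via R0 from cites(g,j)
round 1: derive cover(j,c) via R0 from cites(j,c)
round 1: derive cover(j,f) via R0 from cites(j,f)
round 2: derive cover(c,g) via R1 from cover(c,c), blue(c,g)
round 2: derive cover(c,h) via R1 from cover(c,c), blue(c,h)
round 2: derive cover(c,j) via R1 from cover(c,c), blue(c,j)
round 2: derive cover(e,g) via R1 from cover(e,f), blue(f,g)
round 2: derive cover(g,c) via R1 from cover(g,g), blue(g,c)
round 2: derive cover(g,f) via R1 from cover(g,j), blue(j,f)
round 2: derive cover(j,g) via R1 from cover(j,c), blue(c,g)
round 2: derive cover(j,h) via R1 from cover(j,c), blue(c,h)
round 2: derive cover(j,j) via R1 from cover(j,c), blue(c,j)
round 3: derive cover(c,f) via R1 from cover(c,j), blue(j,f)
round 3: derive cover(e,c) via R1 from cover(e,g), blue(g,c)
round 3: derive cover(e,j) via R1 from cover(e,g), blue(g,j)
round 3: derive cover(g,h) via R1 from cover(g,c), blue(c,h)
round 4: derive cover(e,h) via R1 from cover(e,c), blue(c,h)

yes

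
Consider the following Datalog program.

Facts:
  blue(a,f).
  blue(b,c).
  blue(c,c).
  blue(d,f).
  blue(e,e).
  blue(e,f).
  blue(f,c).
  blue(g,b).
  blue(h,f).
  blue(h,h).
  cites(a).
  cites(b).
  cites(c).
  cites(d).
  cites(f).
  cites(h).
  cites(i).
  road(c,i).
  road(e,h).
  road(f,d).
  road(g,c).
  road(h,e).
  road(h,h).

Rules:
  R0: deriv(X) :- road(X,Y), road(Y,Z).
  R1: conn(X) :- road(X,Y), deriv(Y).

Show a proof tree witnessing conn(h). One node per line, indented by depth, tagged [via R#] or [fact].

round 1: derive deriv(e) via R0 from road(e,h), road(h,e)
round 1: derive deriv(g) via R0 from road(g,c), road(c,i)
round 1: derive deriv(h) via R0 from road(h,e), road(e,h)
round 2: derive conn(e) via R1 from road(e,h), deriv(h)
round 2: derive conn(h) via R1 from road(h,e), deriv(e)

conn(h)  [via R1]
  road(h,e)  [fact]
  deriv(e)  [via R0]
    road(e,h)  [fact]
    road(h,e)  [fact]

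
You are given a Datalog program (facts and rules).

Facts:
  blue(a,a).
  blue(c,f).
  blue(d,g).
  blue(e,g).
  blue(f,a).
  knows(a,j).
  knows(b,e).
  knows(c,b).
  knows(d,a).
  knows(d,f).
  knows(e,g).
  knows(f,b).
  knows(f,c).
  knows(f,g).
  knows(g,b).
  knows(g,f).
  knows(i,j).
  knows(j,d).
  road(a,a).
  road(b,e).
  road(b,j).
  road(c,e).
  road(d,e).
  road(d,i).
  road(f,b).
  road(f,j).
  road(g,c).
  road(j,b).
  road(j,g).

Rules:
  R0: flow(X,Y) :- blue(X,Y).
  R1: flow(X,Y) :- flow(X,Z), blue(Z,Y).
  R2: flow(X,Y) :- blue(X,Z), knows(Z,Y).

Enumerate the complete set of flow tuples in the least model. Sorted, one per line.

flow(a,a)
flow(a,j)
flow(c,a)
flow(c,b)
flow(c,c)
flow(c,f)
flow(c,g)
flow(d,a)
flow(d,b)
flow(d,f)
flow(d,g)
flow(e,a)
flow(e,b)
flow(e,f)
flow(e,g)
flow(f,a)
flow(f,j)

round 1: derive flow(a,a) via R0 from blue(a,a)
round 1: derive flow(c,f) via R0 from blue(c,f)
round 1: derive flow(d,g) via R0 from blue(d,g)
round 1: derive flow(e,g) via R0 from blue(e,g)
round 1: derive flow(f,a) via R0 from blue(f,a)
round 1: derive flow(a,j) via R2 from blue(a,a), knows(a,j)
round 1: derive flow(c,b) via R2 from blue(c,f), knows(f,b)
round 1: derive flow(c,c) via R2 from blue(c,f), knows(f,c)
round 1: derive flow(c,g) via R2 from blue(c,f), knows(f,g)
round 1: derive flow(d,b) via R2 from blue(d,g), knows(g,b)
round 1: derive flow(d,f) via R2 from blue(d,g), knows(g,f)
round 1: derive flow(e,b) via R2 from blue(e,g), knows(g,b)
round 1: derive flow(e,f) via R2 from blue(e,g), knows(g,f)
round 1: derive flow(f,j) via R2 from blue(f,a), knows(a,j)
round 2: derive flow(c,a) via R1 from flow(c,f), blue(f,a)
round 2: derive flow(d,a) via R1 from flow(d,f), blue(f,a)
round 2: derive flow(e,a) via R1 from flow(e,f), blue(f,a)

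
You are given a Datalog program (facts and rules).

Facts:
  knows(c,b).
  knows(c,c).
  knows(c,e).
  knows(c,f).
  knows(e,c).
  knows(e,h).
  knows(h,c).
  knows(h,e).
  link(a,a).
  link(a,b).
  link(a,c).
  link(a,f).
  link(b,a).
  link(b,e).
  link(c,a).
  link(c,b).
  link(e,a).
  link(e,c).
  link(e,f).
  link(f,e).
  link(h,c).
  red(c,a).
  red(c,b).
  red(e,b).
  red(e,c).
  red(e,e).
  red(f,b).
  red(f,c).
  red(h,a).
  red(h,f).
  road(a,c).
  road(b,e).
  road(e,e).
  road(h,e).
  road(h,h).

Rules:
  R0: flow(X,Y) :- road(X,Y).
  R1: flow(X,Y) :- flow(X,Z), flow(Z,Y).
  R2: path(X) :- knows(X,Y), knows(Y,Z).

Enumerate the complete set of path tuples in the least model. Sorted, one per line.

round 1: derive path(c) via R2 from knows(c,c), knows(c,b)
round 1: derive path(e) via R2 from knows(e,c), knows(c,b)
round 1: derive path(h) via R2 from knows(h,c), knows(c,b)

path(c)
path(e)
path(h)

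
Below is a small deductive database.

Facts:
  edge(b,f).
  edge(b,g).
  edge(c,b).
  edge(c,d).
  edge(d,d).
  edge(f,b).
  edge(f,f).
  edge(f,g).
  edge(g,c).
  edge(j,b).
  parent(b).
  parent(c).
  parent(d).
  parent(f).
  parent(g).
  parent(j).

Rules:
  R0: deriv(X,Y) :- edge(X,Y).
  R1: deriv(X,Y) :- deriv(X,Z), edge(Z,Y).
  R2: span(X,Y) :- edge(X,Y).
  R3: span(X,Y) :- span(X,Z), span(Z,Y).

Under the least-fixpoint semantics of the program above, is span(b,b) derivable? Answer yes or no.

yes

round 1: derive span(b,f) via R2 from edge(b,f)
round 1: derive span(b,g) via R2 from edge(b,g)
round 1: derive span(c,b) via R2 from edge(c,b)
round 1: derive span(c,d) via R2 from edge(c,d)
round 1: derive span(d,d) via R2 from edge(d,d)
round 1: derive span(f,b) via R2 from edge(f,b)
round 1: derive span(f,f) via R2 from edge(f,f)
round 1: derive span(f,g) via R2 from edge(f,g)
round 1: derive span(g,c) via R2 from edge(g,c)
round 1: derive span(j,b) via R2 from edge(j,b)
round 2: derive span(b,b) via R3 from span(b,f), span(f,b)
round 2: derive span(b,c) via R3 from span(b,g), span(g,c)
round 2: derive span(c,f) via R3 from span(c,b), span(b,f)
round 2: derive span(c,g) via R3 from span(c,b), span(b,g)
round 2: derive span(f,c) via R3 from span(f,g), span(g,c)
round 2: derive span(g,b) via R3 from span(g,c), span(c,b)
round 2: derive span(g,d) via R3 from span(g,c), span(c,d)
round 2: derive span(j,f) via R3 from span(j,b), span(b,f)
round 2: derive span(j,g) via R3 from span(j,b), span(b,g)
round 3: derive span(b,d) via R3 from span(b,c), span(c,d)
round 3: derive span(c,c) via R3 from span(c,b), span(b,c)
round 3: derive span(f,d) via R3 from span(f,c), span(c,d)
round 3: derive span(g,f) via R3 from span(g,b), span(b,f)
round 3: derive span(g,g) via R3 from span(g,b), span(b,g)
round 3: derive span(j,c) via R3 from span(j,b), span(b,c)
round 3: derive span(j,d) via R3 from span(j,g), span(g,d)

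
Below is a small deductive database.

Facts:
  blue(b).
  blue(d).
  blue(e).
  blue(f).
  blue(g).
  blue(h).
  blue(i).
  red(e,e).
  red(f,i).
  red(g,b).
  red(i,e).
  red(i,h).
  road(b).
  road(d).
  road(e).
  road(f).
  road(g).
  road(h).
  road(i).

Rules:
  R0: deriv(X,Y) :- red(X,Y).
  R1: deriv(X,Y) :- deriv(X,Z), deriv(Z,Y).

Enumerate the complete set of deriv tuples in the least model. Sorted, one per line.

round 1: derive deriv(e,e) via R0 from red(e,e)
round 1: derive deriv(f,i) via R0 from red(f,i)
round 1: derive deriv(g,b) via R0 from red(g,b)
round 1: derive deriv(i,e) via R0 from red(i,e)
round 1: derive deriv(i,h) via R0 from red(i,h)
round 2: derive deriv(f,e) via R1 from deriv(f,i), deriv(i,e)
round 2: derive deriv(f,h) via R1 from deriv(f,i), deriv(i,h)

deriv(e,e)
deriv(f,e)
deriv(f,h)
deriv(f,i)
deriv(g,b)
deriv(i,e)
deriv(i,h)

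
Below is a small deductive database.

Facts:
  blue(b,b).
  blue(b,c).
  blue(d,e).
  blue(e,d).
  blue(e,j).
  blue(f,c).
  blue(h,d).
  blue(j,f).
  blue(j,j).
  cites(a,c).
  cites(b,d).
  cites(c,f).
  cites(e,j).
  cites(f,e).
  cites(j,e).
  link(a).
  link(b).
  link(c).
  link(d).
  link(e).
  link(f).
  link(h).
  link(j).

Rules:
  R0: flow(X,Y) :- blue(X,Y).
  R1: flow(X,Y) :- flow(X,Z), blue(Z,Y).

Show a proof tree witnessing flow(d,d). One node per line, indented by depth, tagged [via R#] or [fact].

round 1: derive flow(b,b) via R0 from blue(b,b)
round 1: derive flow(b,c) via R0 from blue(b,c)
round 1: derive flow(d,e) via R0 from blue(d,e)
round 1: derive flow(e,d) via R0 from blue(e,d)
round 1: derive flow(e,j) via R0 from blue(e,j)
round 1: derive flow(f,c) via R0 from blue(f,c)
round 1: derive flow(h,d) via R0 from blue(h,d)
round 1: derive flow(j,f) via R0 from blue(j,f)
round 1: derive flow(j,j) via R0 from blue(j,j)
round 2: derive flow(d,d) via R1 from flow(d,e), blue(e,d)
round 2: derive flow(d,j) via R1 from flow(d,e), blue(e,j)
round 2: derive flow(e,e) via R1 from flow(e,d), blue(d,e)
round 2: derive flow(e,f) via R1 from flow(e,j), blue(j,f)
round 2: derive flow(h,e) via R1 from flow(h,d), blue(d,e)
round 2: derive flow(j,c) via R1 from flow(j,f), blue(f,c)
round 3: derive flow(d,f) via R1 from flow(d,j), blue(j,f)
round 3: derive flow(e,c) via R1 from flow(e,f), blue(f,c)
round 3: derive flow(h,j) via R1 from flow(h,e), blue(e,j)
round 4: derive flow(d,c) via R1 from flow(d,f), blue(f,c)
round 4: derive flow(h,f) via R1 from flow(h,j), blue(j,f)
round 5: derive flow(h,c) via R1 from flow(h,f), blue(f,c)

flow(d,d)  [via R1]
  flow(d,e)  [via R0]
    blue(d,e)  [fact]
  blue(e,d)  [fact]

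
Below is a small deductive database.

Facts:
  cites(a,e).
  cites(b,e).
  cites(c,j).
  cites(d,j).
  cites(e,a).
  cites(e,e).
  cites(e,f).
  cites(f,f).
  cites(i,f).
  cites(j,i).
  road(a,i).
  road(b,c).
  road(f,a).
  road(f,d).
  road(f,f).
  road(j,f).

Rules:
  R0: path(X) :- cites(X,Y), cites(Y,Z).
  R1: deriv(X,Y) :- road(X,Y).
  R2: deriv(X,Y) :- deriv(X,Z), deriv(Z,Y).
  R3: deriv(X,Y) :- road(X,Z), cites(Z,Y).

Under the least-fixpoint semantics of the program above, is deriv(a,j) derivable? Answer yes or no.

yes

round 1: derive deriv(a,i) via R1 from road(a,i)
round 1: derive deriv(b,c) via R1 from road(b,c)
round 1: derive deriv(f,a) via R1 from road(f,a)
round 1: derive deriv(f,d) via R1 from road(f,d)
round 1: derive deriv(f,f) via R1 from road(f,f)
round 1: derive deriv(j,f) via R1 from road(j,f)
round 1: derive deriv(a,f) via R3 from road(a,i), cites(i,f)
round 1: derive deriv(b,j) via R3 from road(b,c), cites(c,j)
round 1: derive deriv(f,e) via R3 from road(f,a), cites(a,e)
round 1: derive deriv(f,j) via R3 from road(f,d), cites(d,j)
round 2: derive deriv(a,a) via R2 from deriv(a,f), deriv(f,a)
round 2: derive deriv(a,d) via R2 from deriv(a,f), deriv(f,d)
round 2: derive deriv(a,e) via R2 from deriv(a,f), deriv(f,e)
round 2: derive deriv(a,j) via R2 from deriv(a,f), deriv(f,j)
round 2: derive deriv(b,f) via R2 from deriv(b,j), deriv(j,f)
round 2: derive deriv(f,i) via R2 from deriv(f,a), deriv(a,i)
round 2: derive deriv(j,a) via R2 from deriv(j,f), deriv(f,a)
round 2: derive deriv(j,d) via R2 from deriv(j,f), deriv(f,d)
round 2: derive deriv(j,e) via R2 from deriv(j,f), deriv(f,e)
round 2: derive deriv(j,j) via R2 from deriv(j,f), deriv(f,j)
round 3: derive deriv(b,a) via R2 from deriv(b,f), deriv(f,a)
round 3: derive deriv(b,d) via R2 from deriv(b,f), deriv(f,d)
round 3: derive deriv(b,e) via R2 from deriv(b,f), deriv(f,e)
round 3: derive deriv(b,i) via R2 from deriv(b,f), deriv(f,i)
round 3: derive deriv(j,i) via R2 from deriv(j,a), deriv(a,i)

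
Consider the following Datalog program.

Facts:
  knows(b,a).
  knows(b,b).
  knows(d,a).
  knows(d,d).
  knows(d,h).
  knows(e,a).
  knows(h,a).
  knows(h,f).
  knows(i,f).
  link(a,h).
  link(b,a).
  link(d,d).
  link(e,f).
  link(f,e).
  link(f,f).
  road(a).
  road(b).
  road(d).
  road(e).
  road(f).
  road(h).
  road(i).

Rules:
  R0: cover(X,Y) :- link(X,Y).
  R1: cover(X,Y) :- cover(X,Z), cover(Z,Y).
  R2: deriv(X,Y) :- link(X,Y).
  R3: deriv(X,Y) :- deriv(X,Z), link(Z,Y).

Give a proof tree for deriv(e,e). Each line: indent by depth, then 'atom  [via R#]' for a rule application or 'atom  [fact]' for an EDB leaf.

round 1: derive deriv(a,h) via R2 from link(a,h)
round 1: derive deriv(b,a) via R2 from link(b,a)
round 1: derive deriv(d,d) via R2 from link(d,d)
round 1: derive deriv(e,f) via R2 from link(e,f)
round 1: derive deriv(f,e) via R2 from link(f,e)
round 1: derive deriv(f,f) via R2 from link(f,f)
round 2: derive deriv(b,h) via R3 from deriv(b,a), link(a,h)
round 2: derive deriv(e,e) via R3 from deriv(e,f), link(f,e)

deriv(e,e)  [via R3]
  deriv(e,f)  [via R2]
    link(e,f)  [fact]
  link(f,e)  [fact]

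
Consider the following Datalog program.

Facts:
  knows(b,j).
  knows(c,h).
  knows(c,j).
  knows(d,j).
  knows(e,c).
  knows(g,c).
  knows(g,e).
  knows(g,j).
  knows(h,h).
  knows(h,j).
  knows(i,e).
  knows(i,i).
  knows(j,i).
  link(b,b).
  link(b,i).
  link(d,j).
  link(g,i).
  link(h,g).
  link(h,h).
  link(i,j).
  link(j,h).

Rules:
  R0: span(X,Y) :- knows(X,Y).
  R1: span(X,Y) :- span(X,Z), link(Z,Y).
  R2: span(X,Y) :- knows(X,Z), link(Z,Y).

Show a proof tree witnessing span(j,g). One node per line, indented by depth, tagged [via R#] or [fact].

span(j,g)  [via R1]
  span(j,h)  [via R1]
    span(j,j)  [via R2]
      knows(j,i)  [fact]
      link(i,j)  [fact]
    link(j,h)  [fact]
  link(h,g)  [fact]

round 1: derive span(b,j) via R0 from knows(b,j)
round 1: derive span(c,h) via R0 from knows(c,h)
round 1: derive span(c,j) via R0 from knows(c,j)
round 1: derive span(d,j) via R0 from knows(d,j)
round 1: derive span(e,c) via R0 from knows(e,c)
round 1: derive span(g,c) via R0 from knows(g,c)
round 1: derive span(g,e) via R0 from knows(g,e)
round 1: derive span(g,j) via R0 from knows(g,j)
round 1: derive span(h,h) via R0 from knows(h,h)
round 1: derive span(h,j) via R0 from knows(h,j)
round 1: derive span(i,e) via R0 from knows(i,e)
round 1: derive span(i,i) via R0 from knows(i,i)
round 1: derive span(j,i) via R0 from knows(j,i)
round 1: derive span(b,h) via R2 from knows(b,j), link(j,h)
round 1: derive span(c,g) via R2 from knows(c,h), link(h,g)
round 1: derive span(d,h) via R2 from knows(d,j), link(j,h)
round 1: derive span(g,h) via R2 from knows(g,j), link(j,h)
round 1: derive span(h,g) via R2 from knows(h,h), link(h,g)
round 1: derive span(i,j) via R2 from knows(i,i), link(i,j)
round 1: derive span(j,j) via R2 from knows(j,i), link(i,j)
round 2: derive span(b,g) via R1 from span(b,h), link(h,g)
round 2: derive span(c,i) via R1 from span(c,g), link(g,i)
round 2: derive span(d,g) via R1 from span(d,h), link(h,g)
round 2: derive span(g,g) via R1 from span(g,h), link(h,g)
round 2: derive span(h,i) via R1 from span(h,g), link(g,i)
round 2: derive span(i,h) via R1 from span(i,j), link(j,h)
round 2: derive span(j,h) via R1 from span(j,j), link(j,h)
round 3: derive span(b,i) via R1 from span(b,g), link(g,i)
round 3: derive span(d,i) via R1 from span(d,g), link(g,i)
round 3: derive span(g,i) via R1 from span(g,g), link(g,i)
round 3: derive span(i,g) via R1 from span(i,h), link(h,g)
round 3: derive span(j,g) via R1 from span(j,h), link(h,g)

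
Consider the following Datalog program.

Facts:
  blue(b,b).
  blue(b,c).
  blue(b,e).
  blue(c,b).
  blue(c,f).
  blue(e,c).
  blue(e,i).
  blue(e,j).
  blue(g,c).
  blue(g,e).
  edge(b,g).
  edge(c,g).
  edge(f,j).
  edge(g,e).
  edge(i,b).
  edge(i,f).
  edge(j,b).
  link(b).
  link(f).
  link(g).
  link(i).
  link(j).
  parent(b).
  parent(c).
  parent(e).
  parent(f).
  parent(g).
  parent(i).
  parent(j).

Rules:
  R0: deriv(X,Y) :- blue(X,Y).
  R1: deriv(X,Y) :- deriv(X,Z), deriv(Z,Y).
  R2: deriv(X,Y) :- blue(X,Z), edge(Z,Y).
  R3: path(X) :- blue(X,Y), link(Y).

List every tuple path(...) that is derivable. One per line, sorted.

path(b)
path(c)
path(e)

round 1: derive path(b) via R3 from blue(b,b), link(b)
round 1: derive path(c) via R3 from blue(c,b), link(b)
round 1: derive path(e) via R3 from blue(e,i), link(i)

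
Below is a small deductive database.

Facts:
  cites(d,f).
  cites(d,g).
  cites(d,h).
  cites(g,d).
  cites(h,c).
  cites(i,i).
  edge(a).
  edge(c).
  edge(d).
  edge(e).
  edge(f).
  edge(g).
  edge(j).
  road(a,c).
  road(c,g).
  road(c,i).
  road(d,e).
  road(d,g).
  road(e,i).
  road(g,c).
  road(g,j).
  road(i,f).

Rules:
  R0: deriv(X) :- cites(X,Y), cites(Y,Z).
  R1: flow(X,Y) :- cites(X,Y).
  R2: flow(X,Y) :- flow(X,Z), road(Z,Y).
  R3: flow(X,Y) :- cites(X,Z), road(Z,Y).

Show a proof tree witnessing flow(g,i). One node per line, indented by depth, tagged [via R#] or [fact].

round 1: derive flow(d,f) via R1 from cites(d,f)
round 1: derive flow(d,g) via R1 from cites(d,g)
round 1: derive flow(d,h) via R1 from cites(d,h)
round 1: derive flow(g,d) via R1 from cites(g,d)
round 1: derive flow(h,c) via R1 from cites(h,c)
round 1: derive flow(i,i) via R1 from cites(i,i)
round 1: derive flow(d,c) via R3 from cites(d,g), road(g,c)
round 1: derive flow(d,j) via R3 from cites(d,g), road(g,j)
round 1: derive flow(g,e) via R3 from cites(g,d), road(d,e)
round 1: derive flow(g,g) via R3 from cites(g,d), road(d,g)
round 1: derive flow(h,g) via R3 from cites(h,c), road(c,g)
round 1: derive flow(h,i) via R3 from cites(h,c), road(c,i)
round 1: derive flow(i,f) via R3 from cites(i,i), road(i,f)
round 2: derive flow(d,i) via R2 from flow(d,c), road(c,i)
round 2: derive flow(g,c) via R2 from flow(g,g), road(g,c)
round 2: derive flow(g,i) via R2 from flow(g,e), road(e,i)
round 2: derive flow(g,j) via R2 from flow(g,g), road(g,j)
round 2: derive flow(h,f) via R2 from flow(h,i), road(i,f)
round 2: derive flow(h,j) via R2 from flow(h,g), road(g,j)
round 3: derive flow(g,f) via R2 from flow(g,i), road(i,f)

flow(g,i)  [via R2]
  flow(g,e)  [via R3]
    cites(g,d)  [fact]
    road(d,e)  [fact]
  road(e,i)  [fact]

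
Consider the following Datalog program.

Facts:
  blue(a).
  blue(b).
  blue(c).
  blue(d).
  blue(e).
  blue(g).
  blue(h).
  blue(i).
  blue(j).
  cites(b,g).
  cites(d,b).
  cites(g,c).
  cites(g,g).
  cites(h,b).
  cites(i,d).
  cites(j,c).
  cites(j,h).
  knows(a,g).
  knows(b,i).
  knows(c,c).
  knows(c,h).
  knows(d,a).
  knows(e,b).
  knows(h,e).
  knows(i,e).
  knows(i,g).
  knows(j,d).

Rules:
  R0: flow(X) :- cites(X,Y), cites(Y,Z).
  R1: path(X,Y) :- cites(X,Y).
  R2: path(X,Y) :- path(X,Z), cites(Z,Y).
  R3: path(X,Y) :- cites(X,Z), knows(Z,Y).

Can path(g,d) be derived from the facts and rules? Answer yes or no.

no

round 1: derive path(b,g) via R1 from cites(b,g)
round 1: derive path(d,b) via R1 from cites(d,b)
round 1: derive path(g,c) via R1 from cites(g,c)
round 1: derive path(g,g) via R1 from cites(g,g)
round 1: derive path(h,b) via R1 from cites(h,b)
round 1: derive path(i,d) via R1 from cites(i,d)
round 1: derive path(j,c) via R1 from cites(j,c)
round 1: derive path(j,h) via R1 from cites(j,h)
round 1: derive path(d,i) via R3 from cites(d,b), knows(b,i)
round 1: derive path(g,h) via R3 from cites(g,c), knows(c,h)
round 1: derive path(h,i) via R3 from cites(h,b), knows(b,i)
round 1: derive path(i,a) via R3 from cites(i,d), knows(d,a)
round 1: derive path(j,e) via R3 from cites(j,h), knows(h,e)
round 2: derive path(b,c) via R2 from path(b,g), cites(g,c)
round 2: derive path(d,d) via R2 from path(d,i), cites(i,d)
round 2: derive path(d,g) via R2 from path(d,b), cites(b,g)
round 2: derive path(g,b) via R2 from path(g,h), cites(h,b)
round 2: derive path(h,d) via R2 from path(h,i), cites(i,d)
round 2: derive path(h,g) via R2 from path(h,b), cites(b,g)
round 2: derive path(i,b) via R2 from path(i,d), cites(d,b)
round 2: derive path(j,b) via R2 from path(j,h), cites(h,b)
round 3: derive path(d,c) via R2 from path(d,g), cites(g,c)
round 3: derive path(h,c) via R2 from path(h,g), cites(g,c)
round 3: derive path(i,g) via R2 from path(i,b), cites(b,g)
round 3: derive path(j,g) via R2 from path(j,b), cites(b,g)
round 4: derive path(i,c) via R2 from path(i,g), cites(g,c)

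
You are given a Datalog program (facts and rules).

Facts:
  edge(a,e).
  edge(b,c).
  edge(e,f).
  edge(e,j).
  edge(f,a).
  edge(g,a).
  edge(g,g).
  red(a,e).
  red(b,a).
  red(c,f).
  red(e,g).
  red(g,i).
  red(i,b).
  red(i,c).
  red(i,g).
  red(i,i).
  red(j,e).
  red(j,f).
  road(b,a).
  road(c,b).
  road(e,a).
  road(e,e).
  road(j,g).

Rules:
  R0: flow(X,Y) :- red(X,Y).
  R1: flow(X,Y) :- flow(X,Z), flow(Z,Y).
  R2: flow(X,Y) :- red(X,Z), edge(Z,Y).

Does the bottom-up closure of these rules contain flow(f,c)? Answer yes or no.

no

round 1: derive flow(a,e) via R0 from red(a,e)
round 1: derive flow(b,a) via R0 from red(b,a)
round 1: derive flow(c,f) via R0 from red(c,f)
round 1: derive flow(e,g) via R0 from red(e,g)
round 1: derive flow(g,i) via R0 from red(g,i)
round 1: derive flow(i,b) via R0 from red(i,b)
round 1: derive flow(i,c) via R0 from red(i,c)
round 1: derive flow(i,g) via R0 from red(i,g)
round 1: derive flow(i,i) via R0 from red(i,i)
round 1: derive flow(j,e) via R0 from red(j,e)
round 1: derive flow(j,f) via R0 from red(j,f)
round 1: derive flow(a,f) via R2 from red(a,e), edge(e,f)
round 1: derive flow(a,j) via R2 from red(a,e), edge(e,j)
round 1: derive flow(b,e) via R2 from red(b,a), edge(a,e)
round 1: derive flow(c,a) via R2 from red(c,f), edge(f,a)
round 1: derive flow(e,a) via R2 from red(e,g), edge(g,a)
round 1: derive flow(i,a) via R2 from red(i,g), edge(g,a)
round 1: derive flow(j,a) via R2 from red(j,f), edge(f,a)
round 1: derive flow(j,j) via R2 from red(j,e), edge(e,j)
round 2: derive flow(a,a) via R1 from flow(a,e), flow(e,a)
round 2: derive flow(a,g) via R1 from flow(a,e), flow(e,g)
round 2: derive flow(b,f) via R1 from flow(b,a), flow(a,f)
round 2: derive flow(b,g) via R1 from flow(b,e), flow(e,g)
round 2: derive flow(b,j) via R1 from flow(b,a), flow(a,j)
round 2: derive flow(c,e) via R1 from flow(c,a), flow(a,e)
round 2: derive flow(c,j) via R1 from flow(c,a), flow(a,j)
round 2: derive flow(e,e) via R1 from flow(e,a), flow(a,e)
round 2: derive flow(e,f) via R1 from flow(e,a), flow(a,f)
round 2: derive flow(e,i) via R1 from flow(e,g), flow(g,i)
round 2: derive flow(e,j) via R1 from flow(e,a), flow(a,j)
round 2: derive flow(g,a) via R1 from flow(g,i), flow(i,a)
round 2: derive flow(g,b) via R1 from flow(g,i), flow(i,b)
round 2: derive flow(g,c) via R1 from flow(g,i), flow(i,c)
round 2: derive flow(g,g) via R1 from flow(g,i), flow(i,g)
round 2: derive flow(i,e) via R1 from flow(i,a), flow(a,e)
round 2: derive flow(i,f) via R1 from flow(i,a), flow(a,f)
round 2: derive flow(i,j) via R1 from flow(i,a), flow(a,j)
round 2: derive flow(j,g) via R1 from flow(j,e), flow(e,g)
round 3: derive flow(a,b) via R1 from flow(a,g), flow(g,b)
round 3: derive flow(a,c) via R1 from flow(a,g), flow(g,c)
round 3: derive flow(a,i) via R1 from flow(a,e), flow(e,i)
round 3: derive flow(b,b) via R1 from flow(b,g), flow(g,b)
round 3: derive flow(b,c) via R1 from flow(b,g), flow(g,c)
round 3: derive flow(b,i) via R1 from flow(b,e), flow(e,i)
round 3: derive flow(c,g) via R1 from flow(c,a), flow(a,g)
round 3: derive flow(c,i) via R1 from flow(c,e), flow(e,i)
round 3: derive flow(e,b) via R1 from flow(e,g), flow(g,b)
round 3: derive flow(e,c) via R1 from flow(e,g), flow(g,c)
round 3: derive flow(g,e) via R1 from flow(g,a), flow(a,e)
round 3: derive flow(g,f) via R1 from flow(g,a), flow(a,f)
round 3: derive flow(g,j) via R1 from flow(g,a), flow(a,j)
round 3: derive flow(j,b) via R1 from flow(j,g), flow(g,b)
round 3: derive flow(j,c) via R1 from flow(j,g), flow(g,c)
round 3: derive flow(j,i) via R1 from flow(j,e), flow(e,i)
round 4: derive flow(c,b) via R1 from flow(c,a), flow(a,b)
round 4: derive flow(c,c) via R1 from flow(c,a), flow(a,c)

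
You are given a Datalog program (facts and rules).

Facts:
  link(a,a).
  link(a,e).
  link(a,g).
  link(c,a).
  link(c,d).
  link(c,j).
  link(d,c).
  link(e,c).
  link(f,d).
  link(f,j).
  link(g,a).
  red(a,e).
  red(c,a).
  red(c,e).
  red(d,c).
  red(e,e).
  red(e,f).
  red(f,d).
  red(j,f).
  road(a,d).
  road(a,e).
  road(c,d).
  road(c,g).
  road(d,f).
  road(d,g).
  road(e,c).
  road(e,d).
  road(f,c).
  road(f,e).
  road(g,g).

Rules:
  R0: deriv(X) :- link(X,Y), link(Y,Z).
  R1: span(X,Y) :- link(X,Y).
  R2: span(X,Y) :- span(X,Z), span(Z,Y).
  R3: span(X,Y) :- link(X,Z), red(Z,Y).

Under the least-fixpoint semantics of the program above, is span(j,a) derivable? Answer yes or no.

round 1: derive span(a,a) via R1 from link(a,a)
round 1: derive span(a,e) via R1 from link(a,e)
round 1: derive span(a,g) via R1 from link(a,g)
round 1: derive span(c,a) via R1 from link(c,a)
round 1: derive span(c,d) via R1 from link(c,d)
round 1: derive span(c,j) via R1 from link(c,j)
round 1: derive span(d,c) via R1 from link(d,c)
round 1: derive span(e,c) via R1 from link(e,c)
round 1: derive span(f,d) via R1 from link(f,d)
round 1: derive span(f,j) via R1 from link(f,j)
round 1: derive span(g,a) via R1 from link(g,a)
round 1: derive span(a,f) via R3 from link(a,e), red(e,f)
round 1: derive span(c,c) via R3 from link(c,d), red(d,c)
round 1: derive span(c,e) via R3 from link(c,a), red(a,e)
round 1: derive span(c,f) via R3 from link(c,j), red(j,f)
round 1: derive span(d,a) via R3 from link(d,c), red(c,a)
round 1: derive span(d,e) via R3 from link(d,c), red(c,e)
round 1: derive span(e,a) via R3 from link(e,c), red(c,a)
round 1: derive span(e,e) via R3 from link(e,c), red(c,e)
round 1: derive span(f,c) via R3 from link(f,d), red(d,c)
round 1: derive span(f,f) via R3 from link(f,j), red(j,f)
round 1: derive span(g,e) via R3 from link(g,a), red(a,e)
round 2: derive span(a,c) via R2 from span(a,e), span(e,c)
round 2: derive span(a,d) via R2 from span(a,f), span(f,d)
round 2: derive span(a,j) via R2 from span(a,f), span(f,j)
round 2: derive span(c,g) via R2 from span(c,a), span(a,g)
round 2: derive span(d,d) via R2 from span(d,c), span(c,d)
round 2: derive span(d,f) via R2 from span(d,a), span(a,f)
round 2: derive span(d,g) via R2 from span(d,a), span(a,g)
round 2: derive span(d,j) via R2 from span(d,c), span(c,j)
round 2: derive span(e,d) via R2 from span(e,c), span(c,d)
round 2: derive span(e,f) via R2 from span(e,a), span(a,f)
round 2: derive span(e,g) via R2 from span(e,a), span(a,g)
round 2: derive span(e,j) via R2 from span(e,c), span(c,j)
round 2: derive span(f,a) via R2 from span(f,c), span(c,a)
round 2: derive span(f,e) via R2 from span(f,c), span(c,e)
round 2: derive span(g,c) via R2 from span(g,e), span(e,c)
round 2: derive span(g,f) via R2 from span(g,a), span(a,f)
round 2: derive span(g,g) via R2 from span(g,a), span(a,g)
round 3: derive span(f,g) via R2 from span(f,a), span(a,g)
round 3: derive span(g,d) via R2 from span(g,a), span(a,d)
round 3: derive span(g,j) via R2 from span(g,a), span(a,j)

no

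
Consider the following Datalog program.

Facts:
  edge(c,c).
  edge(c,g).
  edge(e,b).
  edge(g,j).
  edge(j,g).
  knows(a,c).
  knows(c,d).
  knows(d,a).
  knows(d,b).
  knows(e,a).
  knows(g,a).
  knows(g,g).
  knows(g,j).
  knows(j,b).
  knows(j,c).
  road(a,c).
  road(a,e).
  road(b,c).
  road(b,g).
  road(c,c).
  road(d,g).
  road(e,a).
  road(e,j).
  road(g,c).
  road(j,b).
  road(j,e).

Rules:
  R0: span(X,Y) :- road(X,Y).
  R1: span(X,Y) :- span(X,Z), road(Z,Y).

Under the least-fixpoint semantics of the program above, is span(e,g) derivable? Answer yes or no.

yes

round 1: derive span(a,c) via R0 from road(a,c)
round 1: derive span(a,e) via R0 from road(a,e)
round 1: derive span(b,c) via R0 from road(b,c)
round 1: derive span(b,g) via R0 from road(b,g)
round 1: derive span(c,c) via R0 from road(c,c)
round 1: derive span(d,g) via R0 from road(d,g)
round 1: derive span(e,a) via R0 from road(e,a)
round 1: derive span(e,j) via R0 from road(e,j)
round 1: derive span(g,c) via R0 from road(g,c)
round 1: derive span(j,b) via R0 from road(j,b)
round 1: derive span(j,e) via R0 from road(j,e)
round 2: derive span(a,a) via R1 from span(a,e), road(e,a)
round 2: derive span(a,j) via R1 from span(a,e), road(e,j)
round 2: derive span(d,c) via R1 from span(d,g), road(g,c)
round 2: derive span(e,b) via R1 from span(e,j), road(j,b)
round 2: derive span(e,c) via R1 from span(e,a), road(a,c)
round 2: derive span(e,e) via R1 from span(e,a), road(a,e)
round 2: derive span(j,a) via R1 from span(j,e), road(e,a)
round 2: derive span(j,c) via R1 from span(j,b), road(b,c)
round 2: derive span(j,g) via R1 from span(j,b), road(b,g)
round 2: derive span(j,j) via R1 from span(j,e), road(e,j)
round 3: derive span(a,b) via R1 from span(a,j), road(j,b)
round 3: derive span(e,g) via R1 from span(e,b), road(b,g)
round 4: derive span(a,g) via R1 from span(a,b), road(b,g)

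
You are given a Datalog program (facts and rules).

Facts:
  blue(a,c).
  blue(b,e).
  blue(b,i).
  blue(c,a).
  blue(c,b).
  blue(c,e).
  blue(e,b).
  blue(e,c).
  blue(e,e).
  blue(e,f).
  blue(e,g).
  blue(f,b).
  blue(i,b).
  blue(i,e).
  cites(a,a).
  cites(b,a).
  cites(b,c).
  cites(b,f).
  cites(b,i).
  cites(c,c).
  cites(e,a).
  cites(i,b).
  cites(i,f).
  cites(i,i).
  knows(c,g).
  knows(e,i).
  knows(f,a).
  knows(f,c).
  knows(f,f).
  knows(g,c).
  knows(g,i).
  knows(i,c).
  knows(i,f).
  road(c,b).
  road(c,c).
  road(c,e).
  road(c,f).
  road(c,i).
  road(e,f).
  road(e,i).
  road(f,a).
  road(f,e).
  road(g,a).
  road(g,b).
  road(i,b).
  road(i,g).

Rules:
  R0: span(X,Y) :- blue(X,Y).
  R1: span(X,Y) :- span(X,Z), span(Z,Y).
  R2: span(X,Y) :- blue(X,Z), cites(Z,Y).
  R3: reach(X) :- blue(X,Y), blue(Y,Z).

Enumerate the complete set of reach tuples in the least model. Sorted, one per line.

round 1: derive reach(a) via R3 from blue(a,c), blue(c,a)
round 1: derive reach(b) via R3 from blue(b,e), blue(e,b)
round 1: derive reach(c) via R3 from blue(c,a), blue(a,c)
round 1: derive reach(e) via R3 from blue(e,b), blue(b,e)
round 1: derive reach(f) via R3 from blue(f,b), blue(b,e)
round 1: derive reach(i) via R3 from blue(i,b), blue(b,e)

reach(a)
reach(b)
reach(c)
reach(e)
reach(f)
reach(i)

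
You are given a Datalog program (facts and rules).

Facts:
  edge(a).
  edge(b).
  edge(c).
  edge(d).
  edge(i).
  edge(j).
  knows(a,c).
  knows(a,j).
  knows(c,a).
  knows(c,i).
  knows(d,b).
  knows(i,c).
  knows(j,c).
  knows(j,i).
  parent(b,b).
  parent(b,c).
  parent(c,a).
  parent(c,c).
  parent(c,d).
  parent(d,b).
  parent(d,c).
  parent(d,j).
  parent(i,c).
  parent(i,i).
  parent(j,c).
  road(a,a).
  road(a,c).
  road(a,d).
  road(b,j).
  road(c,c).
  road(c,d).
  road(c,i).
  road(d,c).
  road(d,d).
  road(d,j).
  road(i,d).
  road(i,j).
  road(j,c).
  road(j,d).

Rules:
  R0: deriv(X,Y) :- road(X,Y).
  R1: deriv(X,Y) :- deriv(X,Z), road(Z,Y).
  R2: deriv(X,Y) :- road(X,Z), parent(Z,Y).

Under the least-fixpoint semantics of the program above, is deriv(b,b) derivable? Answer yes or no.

round 1: derive deriv(a,a) via R0 from road(a,a)
round 1: derive deriv(a,c) via R0 from road(a,c)
round 1: derive deriv(a,d) via R0 from road(a,d)
round 1: derive deriv(b,j) via R0 from road(b,j)
round 1: derive deriv(c,c) via R0 from road(c,c)
round 1: derive deriv(c,d) via R0 from road(c,d)
round 1: derive deriv(c,i) via R0 from road(c,i)
round 1: derive deriv(d,c) via R0 from road(d,c)
round 1: derive deriv(d,d) via R0 from road(d,d)
round 1: derive deriv(d,j) via R0 from road(d,j)
round 1: derive deriv(i,d) via R0 from road(i,d)
round 1: derive deriv(i,j) via R0 from road(i,j)
round 1: derive deriv(j,c) via R0 from road(j,c)
round 1: derive deriv(j,d) via R0 from road(j,d)
round 1: derive deriv(a,b) via R2 from road(a,d), parent(d,b)
round 1: derive deriv(a,j) via R2 from road(a,d), parent(d,j)
round 1: derive deriv(b,c) via R2 from road(b,j), parent(j,c)
round 1: derive deriv(c,a) via R2 from road(c,c), parent(c,a)
round 1: derive deriv(c,b) via R2 from road(c,d), parent(d,b)
round 1: derive deriv(c,j) via R2 from road(c,d), parent(d,j)
round 1: derive deriv(d,a) via R2 from road(d,c), parent(c,a)
round 1: derive deriv(d,b) via R2 from road(d,d), parent(d,b)
round 1: derive deriv(i,b) via R2 from road(i,d), parent(d,b)
round 1: derive deriv(i,c) via R2 from road(i,d), parent(d,c)
round 1: derive deriv(j,a) via R2 from road(j,c), parent(c,a)
round 1: derive deriv(j,b) via R2 from road(j,d), parent(d,b)
round 1: derive deriv(j,j) via R2 from road(j,d), parent(d,j)
round 2: derive deriv(a,i) via R1 from deriv(a,c), road(c,i)
round 2: derive deriv(b,d) via R1 from deriv(b,c), road(c,d)
round 2: derive deriv(b,i) via R1 from deriv(b,c), road(c,i)
round 2: derive deriv(d,i) via R1 from deriv(d,c), road(c,i)
round 2: derive deriv(i,i) via R1 from deriv(i,c), road(c,i)
round 2: derive deriv(j,i) via R1 from deriv(j,c), road(c,i)

no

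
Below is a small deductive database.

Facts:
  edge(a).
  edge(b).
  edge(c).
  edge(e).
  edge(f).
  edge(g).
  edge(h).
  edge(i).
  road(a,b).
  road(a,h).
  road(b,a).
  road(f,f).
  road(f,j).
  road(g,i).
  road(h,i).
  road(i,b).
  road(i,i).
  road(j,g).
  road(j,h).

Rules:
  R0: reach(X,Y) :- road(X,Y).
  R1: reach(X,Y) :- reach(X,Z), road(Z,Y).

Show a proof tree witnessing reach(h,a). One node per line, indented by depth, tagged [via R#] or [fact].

round 1: derive reach(a,b) via R0 from road(a,b)
round 1: derive reach(a,h) via R0 from road(a,h)
round 1: derive reach(b,a) via R0 from road(b,a)
round 1: derive reach(f,f) via R0 from road(f,f)
round 1: derive reach(f,j) via R0 from road(f,j)
round 1: derive reach(g,i) via R0 from road(g,i)
round 1: derive reach(h,i) via R0 from road(h,i)
round 1: derive reach(i,b) via R0 from road(i,b)
round 1: derive reach(i,i) via R0 from road(i,i)
round 1: derive reach(j,g) via R0 from road(j,g)
round 1: derive reach(j,h) via R0 from road(j,h)
round 2: derive reach(a,a) via R1 from reach(a,b), road(b,a)
round 2: derive reach(a,i) via R1 from reach(a,h), road(h,i)
round 2: derive reach(b,b) via R1 from reach(b,a), road(a,b)
round 2: derive reach(b,h) via R1 from reach(b,a), road(a,h)
round 2: derive reach(f,g) via R1 from reach(f,j), road(j,g)
round 2: derive reach(f,h) via R1 from reach(f,j), road(j,h)
round 2: derive reach(g,b) via R1 from reach(g,i), road(i,b)
round 2: derive reach(h,b) via R1 from reach(h,i), road(i,b)
round 2: derive reach(i,a) via R1 from reach(i,b), road(b,a)
round 2: derive reach(j,i) via R1 from reach(j,g), road(g,i)
round 3: derive reach(b,i) via R1 from reach(b,h), road(h,i)
round 3: derive reach(f,i) via R1 from reach(f,g), road(g,i)
round 3: derive reach(g,a) via R1 from reach(g,b), road(b,a)
round 3: derive reach(h,a) via R1 from reach(h,b), road(b,a)
round 3: derive reach(i,h) via R1 from reach(i,a), road(a,h)
round 3: derive reach(j,b) via R1 from reach(j,i), road(i,b)
round 4: derive reach(f,b) via R1 from reach(f,i), road(i,b)
round 4: derive reach(g,h) via R1 from reach(g,a), road(a,h)
round 4: derive reach(h,h) via R1 from reach(h,a), road(a,h)
round 4: derive reach(j,a) via R1 from reach(j,b), road(b,a)
round 5: derive reach(f,a) via R1 from reach(f,b), road(b,a)

reach(h,a)  [via R1]
  reach(h,b)  [via R1]
    reach(h,i)  [via R0]
      road(h,i)  [fact]
    road(i,b)  [fact]
  road(b,a)  [fact]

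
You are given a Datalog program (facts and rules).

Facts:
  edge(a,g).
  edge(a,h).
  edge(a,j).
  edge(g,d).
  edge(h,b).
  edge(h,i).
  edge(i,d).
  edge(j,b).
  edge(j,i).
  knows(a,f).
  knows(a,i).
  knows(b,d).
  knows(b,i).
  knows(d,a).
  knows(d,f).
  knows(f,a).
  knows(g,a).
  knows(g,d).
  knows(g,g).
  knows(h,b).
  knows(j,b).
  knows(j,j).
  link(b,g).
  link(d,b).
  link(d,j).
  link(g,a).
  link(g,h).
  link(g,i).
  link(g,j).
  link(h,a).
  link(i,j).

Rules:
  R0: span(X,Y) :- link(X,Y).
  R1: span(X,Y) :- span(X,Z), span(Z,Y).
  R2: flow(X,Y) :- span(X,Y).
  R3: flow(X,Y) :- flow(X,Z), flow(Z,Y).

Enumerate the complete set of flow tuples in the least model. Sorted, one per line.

round 1: derive span(b,g) via R0 from link(b,g)
round 1: derive span(d,b) via R0 from link(d,b)
round 1: derive span(d,j) via R0 from link(d,j)
round 1: derive span(g,a) via R0 from link(g,a)
round 1: derive span(g,h) via R0 from link(g,h)
round 1: derive span(g,i) via R0 from link(g,i)
round 1: derive span(g,j) via R0 from link(g,j)
round 1: derive span(h,a) via R0 from link(h,a)
round 1: derive span(i,j) via R0 from link(i,j)
round 2: derive span(b,a) via R1 from span(b,g), span(g,a)
round 2: derive span(b,h) via R1 from span(b,g), span(g,h)
round 2: derive span(b,i) via R1 from span(b,g), span(g,i)
round 2: derive span(b,j) via R1 from span(b,g), span(g,j)
round 2: derive span(d,g) via R1 from span(d,b), span(b,g)
round 2: derive flow(b,g) via R2 from span(b,g)
round 2: derive flow(d,b) via R2 from span(d,b)
round 2: derive flow(d,j) via R2 from span(d,j)
round 2: derive flow(g,a) via R2 from span(g,a)
round 2: derive flow(g,h) via R2 from span(g,h)
round 2: derive flow(g,i) via R2 from span(g,i)
round 2: derive flow(g,j) via R2 from span(g,j)
round 2: derive flow(h,a) via R2 from span(h,a)
round 2: derive flow(i,j) via R2 from span(i,j)
round 3: derive span(d,a) via R1 from span(d,b), span(b,a)
round 3: derive span(d,h) via R1 from span(d,b), span(b,h)
round 3: derive span(d,i) via R1 from span(d,b), span(b,i)
round 3: derive flow(b,a) via R2 from span(b,a)
round 3: derive flow(b,h) via R2 from span(b,h)
round 3: derive flow(b,i) via R2 from span(b,i)
round 3: derive flow(b,j) via R2 from span(b,j)
round 3: derive flow(d,g) via R2 from span(d,g)
round 4: derive flow(d,a) via R2 from span(d,a)
round 4: derive flow(d,h) via R2 from span(d,h)
round 4: derive flow(d,i) via R2 from span(d,i)

flow(b,a)
flow(b,g)
flow(b,h)
flow(b,i)
flow(b,j)
flow(d,a)
flow(d,b)
flow(d,g)
flow(d,h)
flow(d,i)
flow(d,j)
flow(g,a)
flow(g,h)
flow(g,i)
flow(g,j)
flow(h,a)
flow(i,j)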